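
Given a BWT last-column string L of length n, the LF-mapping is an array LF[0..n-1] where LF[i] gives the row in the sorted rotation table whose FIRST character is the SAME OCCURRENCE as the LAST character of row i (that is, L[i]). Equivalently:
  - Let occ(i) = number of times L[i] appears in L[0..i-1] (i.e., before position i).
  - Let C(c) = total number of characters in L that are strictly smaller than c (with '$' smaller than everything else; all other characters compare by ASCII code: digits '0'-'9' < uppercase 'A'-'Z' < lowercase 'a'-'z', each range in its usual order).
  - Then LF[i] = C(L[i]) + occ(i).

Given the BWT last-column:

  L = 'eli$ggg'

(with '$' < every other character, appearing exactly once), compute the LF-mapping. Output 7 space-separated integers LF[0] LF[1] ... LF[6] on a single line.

Char counts: '$':1, 'e':1, 'g':3, 'i':1, 'l':1
C (first-col start): C('$')=0, C('e')=1, C('g')=2, C('i')=5, C('l')=6
L[0]='e': occ=0, LF[0]=C('e')+0=1+0=1
L[1]='l': occ=0, LF[1]=C('l')+0=6+0=6
L[2]='i': occ=0, LF[2]=C('i')+0=5+0=5
L[3]='$': occ=0, LF[3]=C('$')+0=0+0=0
L[4]='g': occ=0, LF[4]=C('g')+0=2+0=2
L[5]='g': occ=1, LF[5]=C('g')+1=2+1=3
L[6]='g': occ=2, LF[6]=C('g')+2=2+2=4

Answer: 1 6 5 0 2 3 4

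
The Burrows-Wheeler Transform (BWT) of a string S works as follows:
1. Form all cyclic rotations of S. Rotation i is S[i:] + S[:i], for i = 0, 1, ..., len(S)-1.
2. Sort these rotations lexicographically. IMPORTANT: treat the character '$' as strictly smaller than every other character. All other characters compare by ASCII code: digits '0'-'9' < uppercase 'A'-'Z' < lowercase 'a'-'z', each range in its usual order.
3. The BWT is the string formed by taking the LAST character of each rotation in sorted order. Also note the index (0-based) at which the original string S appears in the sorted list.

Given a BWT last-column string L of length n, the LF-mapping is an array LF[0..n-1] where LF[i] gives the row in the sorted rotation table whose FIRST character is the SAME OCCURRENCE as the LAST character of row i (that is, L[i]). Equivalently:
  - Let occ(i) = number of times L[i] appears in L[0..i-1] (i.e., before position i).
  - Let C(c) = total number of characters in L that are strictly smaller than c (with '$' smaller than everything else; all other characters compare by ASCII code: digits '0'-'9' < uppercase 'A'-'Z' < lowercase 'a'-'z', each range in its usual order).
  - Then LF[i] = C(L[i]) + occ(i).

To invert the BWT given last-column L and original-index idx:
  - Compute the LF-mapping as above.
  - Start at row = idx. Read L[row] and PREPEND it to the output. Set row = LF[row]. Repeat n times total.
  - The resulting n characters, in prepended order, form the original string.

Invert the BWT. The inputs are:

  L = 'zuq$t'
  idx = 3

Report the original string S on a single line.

LF mapping: 4 3 1 0 2
Walk LF starting at row 3, prepending L[row]:
  step 1: row=3, L[3]='$', prepend. Next row=LF[3]=0
  step 2: row=0, L[0]='z', prepend. Next row=LF[0]=4
  step 3: row=4, L[4]='t', prepend. Next row=LF[4]=2
  step 4: row=2, L[2]='q', prepend. Next row=LF[2]=1
  step 5: row=1, L[1]='u', prepend. Next row=LF[1]=3
Reversed output: uqtz$

Answer: uqtz$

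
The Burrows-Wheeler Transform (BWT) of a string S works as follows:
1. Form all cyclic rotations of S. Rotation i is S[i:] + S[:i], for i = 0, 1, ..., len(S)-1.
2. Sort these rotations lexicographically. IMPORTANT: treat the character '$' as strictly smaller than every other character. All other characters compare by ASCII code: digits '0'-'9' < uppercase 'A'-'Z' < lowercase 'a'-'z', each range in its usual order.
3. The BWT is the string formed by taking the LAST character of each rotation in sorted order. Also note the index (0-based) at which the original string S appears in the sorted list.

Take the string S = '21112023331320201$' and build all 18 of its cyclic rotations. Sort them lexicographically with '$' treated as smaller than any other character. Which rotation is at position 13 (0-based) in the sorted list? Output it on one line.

Answer: 23331320201$211120

Derivation:
All 18 rotations (rotation i = S[i:]+S[:i]):
  rot[0] = 21112023331320201$
  rot[1] = 1112023331320201$2
  rot[2] = 112023331320201$21
  rot[3] = 12023331320201$211
  rot[4] = 2023331320201$2111
  rot[5] = 023331320201$21112
  rot[6] = 23331320201$211120
  rot[7] = 3331320201$2111202
  rot[8] = 331320201$21112023
  rot[9] = 31320201$211120233
  rot[10] = 1320201$2111202333
  rot[11] = 320201$21112023331
  rot[12] = 20201$211120233313
  rot[13] = 0201$2111202333132
  rot[14] = 201$21112023331320
  rot[15] = 01$211120233313202
  rot[16] = 1$2111202333132020
  rot[17] = $21112023331320201
Sorted (with $ < everything):
  sorted[0] = $21112023331320201
  sorted[1] = 01$211120233313202
  sorted[2] = 0201$2111202333132
  sorted[3] = 023331320201$21112
  sorted[4] = 1$2111202333132020
  sorted[5] = 1112023331320201$2
  sorted[6] = 112023331320201$21
  sorted[7] = 12023331320201$211
  sorted[8] = 1320201$2111202333
  sorted[9] = 201$21112023331320
  sorted[10] = 20201$211120233313
  sorted[11] = 2023331320201$2111
  sorted[12] = 21112023331320201$
  sorted[13] = 23331320201$211120
  sorted[14] = 31320201$211120233
  sorted[15] = 320201$21112023331
  sorted[16] = 331320201$21112023
  sorted[17] = 3331320201$2111202
sorted[13] = 23331320201$211120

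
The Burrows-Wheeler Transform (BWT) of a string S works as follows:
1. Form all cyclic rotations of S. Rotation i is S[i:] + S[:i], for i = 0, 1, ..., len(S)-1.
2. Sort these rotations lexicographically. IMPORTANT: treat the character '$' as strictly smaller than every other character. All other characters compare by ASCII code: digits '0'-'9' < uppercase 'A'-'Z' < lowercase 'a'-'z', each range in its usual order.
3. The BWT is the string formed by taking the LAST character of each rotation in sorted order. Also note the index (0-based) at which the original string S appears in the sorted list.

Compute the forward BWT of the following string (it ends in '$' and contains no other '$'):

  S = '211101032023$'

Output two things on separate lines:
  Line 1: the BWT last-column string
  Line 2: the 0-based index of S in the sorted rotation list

Answer: 312110123$020
9

Derivation:
All 13 rotations (rotation i = S[i:]+S[:i]):
  rot[0] = 211101032023$
  rot[1] = 11101032023$2
  rot[2] = 1101032023$21
  rot[3] = 101032023$211
  rot[4] = 01032023$2111
  rot[5] = 1032023$21110
  rot[6] = 032023$211101
  rot[7] = 32023$2111010
  rot[8] = 2023$21110103
  rot[9] = 023$211101032
  rot[10] = 23$2111010320
  rot[11] = 3$21110103202
  rot[12] = $211101032023
Sorted (with $ < everything):
  sorted[0] = $211101032023  (last char: '3')
  sorted[1] = 01032023$2111  (last char: '1')
  sorted[2] = 023$211101032  (last char: '2')
  sorted[3] = 032023$211101  (last char: '1')
  sorted[4] = 101032023$211  (last char: '1')
  sorted[5] = 1032023$21110  (last char: '0')
  sorted[6] = 1101032023$21  (last char: '1')
  sorted[7] = 11101032023$2  (last char: '2')
  sorted[8] = 2023$21110103  (last char: '3')
  sorted[9] = 211101032023$  (last char: '$')
  sorted[10] = 23$2111010320  (last char: '0')
  sorted[11] = 3$21110103202  (last char: '2')
  sorted[12] = 32023$2111010  (last char: '0')
Last column: 312110123$020
Original string S is at sorted index 9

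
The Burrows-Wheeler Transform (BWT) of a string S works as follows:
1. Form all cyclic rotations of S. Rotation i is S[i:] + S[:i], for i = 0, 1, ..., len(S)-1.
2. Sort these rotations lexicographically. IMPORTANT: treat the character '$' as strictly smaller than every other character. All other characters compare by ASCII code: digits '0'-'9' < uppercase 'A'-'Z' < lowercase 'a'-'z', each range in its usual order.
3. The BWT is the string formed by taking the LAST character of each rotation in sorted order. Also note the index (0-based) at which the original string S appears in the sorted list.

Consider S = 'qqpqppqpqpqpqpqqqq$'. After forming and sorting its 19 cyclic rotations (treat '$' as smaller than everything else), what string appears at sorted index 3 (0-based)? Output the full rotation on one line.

Answer: pqpqpqpqpqqqq$qqpqp

Derivation:
All 19 rotations (rotation i = S[i:]+S[:i]):
  rot[0] = qqpqppqpqpqpqpqqqq$
  rot[1] = qpqppqpqpqpqpqqqq$q
  rot[2] = pqppqpqpqpqpqqqq$qq
  rot[3] = qppqpqpqpqpqqqq$qqp
  rot[4] = ppqpqpqpqpqqqq$qqpq
  rot[5] = pqpqpqpqpqqqq$qqpqp
  rot[6] = qpqpqpqpqqqq$qqpqpp
  rot[7] = pqpqpqpqqqq$qqpqppq
  rot[8] = qpqpqpqqqq$qqpqppqp
  rot[9] = pqpqpqqqq$qqpqppqpq
  rot[10] = qpqpqqqq$qqpqppqpqp
  rot[11] = pqpqqqq$qqpqppqpqpq
  rot[12] = qpqqqq$qqpqppqpqpqp
  rot[13] = pqqqq$qqpqppqpqpqpq
  rot[14] = qqqq$qqpqppqpqpqpqp
  rot[15] = qqq$qqpqppqpqpqpqpq
  rot[16] = qq$qqpqppqpqpqpqpqq
  rot[17] = q$qqpqppqpqpqpqpqqq
  rot[18] = $qqpqppqpqpqpqpqqqq
Sorted (with $ < everything):
  sorted[0] = $qqpqppqpqpqpqpqqqq
  sorted[1] = ppqpqpqpqpqqqq$qqpq
  sorted[2] = pqppqpqpqpqpqqqq$qq
  sorted[3] = pqpqpqpqpqqqq$qqpqp
  sorted[4] = pqpqpqpqqqq$qqpqppq
  sorted[5] = pqpqpqqqq$qqpqppqpq
  sorted[6] = pqpqqqq$qqpqppqpqpq
  sorted[7] = pqqqq$qqpqppqpqpqpq
  sorted[8] = q$qqpqppqpqpqpqpqqq
  sorted[9] = qppqpqpqpqpqqqq$qqp
  sorted[10] = qpqppqpqpqpqpqqqq$q
  sorted[11] = qpqpqpqpqqqq$qqpqpp
  sorted[12] = qpqpqpqqqq$qqpqppqp
  sorted[13] = qpqpqqqq$qqpqppqpqp
  sorted[14] = qpqqqq$qqpqppqpqpqp
  sorted[15] = qq$qqpqppqpqpqpqpqq
  sorted[16] = qqpqppqpqpqpqpqqqq$
  sorted[17] = qqq$qqpqppqpqpqpqpq
  sorted[18] = qqqq$qqpqppqpqpqpqp
sorted[3] = pqpqpqpqpqqqq$qqpqp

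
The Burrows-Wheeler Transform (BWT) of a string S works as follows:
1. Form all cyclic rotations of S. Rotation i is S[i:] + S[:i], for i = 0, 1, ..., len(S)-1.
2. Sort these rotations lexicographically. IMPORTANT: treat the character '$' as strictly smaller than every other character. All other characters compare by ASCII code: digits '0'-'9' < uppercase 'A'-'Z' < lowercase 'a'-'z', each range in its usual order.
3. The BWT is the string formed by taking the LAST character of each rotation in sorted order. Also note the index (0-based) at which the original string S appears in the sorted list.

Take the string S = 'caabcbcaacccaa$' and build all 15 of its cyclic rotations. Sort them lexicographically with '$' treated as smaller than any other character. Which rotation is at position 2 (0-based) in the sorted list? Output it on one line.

All 15 rotations (rotation i = S[i:]+S[:i]):
  rot[0] = caabcbcaacccaa$
  rot[1] = aabcbcaacccaa$c
  rot[2] = abcbcaacccaa$ca
  rot[3] = bcbcaacccaa$caa
  rot[4] = cbcaacccaa$caab
  rot[5] = bcaacccaa$caabc
  rot[6] = caacccaa$caabcb
  rot[7] = aacccaa$caabcbc
  rot[8] = acccaa$caabcbca
  rot[9] = cccaa$caabcbcaa
  rot[10] = ccaa$caabcbcaac
  rot[11] = caa$caabcbcaacc
  rot[12] = aa$caabcbcaaccc
  rot[13] = a$caabcbcaaccca
  rot[14] = $caabcbcaacccaa
Sorted (with $ < everything):
  sorted[0] = $caabcbcaacccaa
  sorted[1] = a$caabcbcaaccca
  sorted[2] = aa$caabcbcaaccc
  sorted[3] = aabcbcaacccaa$c
  sorted[4] = aacccaa$caabcbc
  sorted[5] = abcbcaacccaa$ca
  sorted[6] = acccaa$caabcbca
  sorted[7] = bcaacccaa$caabc
  sorted[8] = bcbcaacccaa$caa
  sorted[9] = caa$caabcbcaacc
  sorted[10] = caabcbcaacccaa$
  sorted[11] = caacccaa$caabcb
  sorted[12] = cbcaacccaa$caab
  sorted[13] = ccaa$caabcbcaac
  sorted[14] = cccaa$caabcbcaa
sorted[2] = aa$caabcbcaaccc

Answer: aa$caabcbcaaccc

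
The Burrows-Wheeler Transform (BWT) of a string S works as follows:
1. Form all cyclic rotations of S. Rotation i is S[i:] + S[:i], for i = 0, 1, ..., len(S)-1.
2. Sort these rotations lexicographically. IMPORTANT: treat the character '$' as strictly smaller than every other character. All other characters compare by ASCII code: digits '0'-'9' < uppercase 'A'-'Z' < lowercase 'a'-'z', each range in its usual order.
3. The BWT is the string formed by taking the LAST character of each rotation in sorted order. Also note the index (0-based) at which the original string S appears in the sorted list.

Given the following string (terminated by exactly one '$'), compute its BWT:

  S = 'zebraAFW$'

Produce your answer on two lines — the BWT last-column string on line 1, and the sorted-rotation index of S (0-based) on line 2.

All 9 rotations (rotation i = S[i:]+S[:i]):
  rot[0] = zebraAFW$
  rot[1] = ebraAFW$z
  rot[2] = braAFW$ze
  rot[3] = raAFW$zeb
  rot[4] = aAFW$zebr
  rot[5] = AFW$zebra
  rot[6] = FW$zebraA
  rot[7] = W$zebraAF
  rot[8] = $zebraAFW
Sorted (with $ < everything):
  sorted[0] = $zebraAFW  (last char: 'W')
  sorted[1] = AFW$zebra  (last char: 'a')
  sorted[2] = FW$zebraA  (last char: 'A')
  sorted[3] = W$zebraAF  (last char: 'F')
  sorted[4] = aAFW$zebr  (last char: 'r')
  sorted[5] = braAFW$ze  (last char: 'e')
  sorted[6] = ebraAFW$z  (last char: 'z')
  sorted[7] = raAFW$zeb  (last char: 'b')
  sorted[8] = zebraAFW$  (last char: '$')
Last column: WaAFrezb$
Original string S is at sorted index 8

Answer: WaAFrezb$
8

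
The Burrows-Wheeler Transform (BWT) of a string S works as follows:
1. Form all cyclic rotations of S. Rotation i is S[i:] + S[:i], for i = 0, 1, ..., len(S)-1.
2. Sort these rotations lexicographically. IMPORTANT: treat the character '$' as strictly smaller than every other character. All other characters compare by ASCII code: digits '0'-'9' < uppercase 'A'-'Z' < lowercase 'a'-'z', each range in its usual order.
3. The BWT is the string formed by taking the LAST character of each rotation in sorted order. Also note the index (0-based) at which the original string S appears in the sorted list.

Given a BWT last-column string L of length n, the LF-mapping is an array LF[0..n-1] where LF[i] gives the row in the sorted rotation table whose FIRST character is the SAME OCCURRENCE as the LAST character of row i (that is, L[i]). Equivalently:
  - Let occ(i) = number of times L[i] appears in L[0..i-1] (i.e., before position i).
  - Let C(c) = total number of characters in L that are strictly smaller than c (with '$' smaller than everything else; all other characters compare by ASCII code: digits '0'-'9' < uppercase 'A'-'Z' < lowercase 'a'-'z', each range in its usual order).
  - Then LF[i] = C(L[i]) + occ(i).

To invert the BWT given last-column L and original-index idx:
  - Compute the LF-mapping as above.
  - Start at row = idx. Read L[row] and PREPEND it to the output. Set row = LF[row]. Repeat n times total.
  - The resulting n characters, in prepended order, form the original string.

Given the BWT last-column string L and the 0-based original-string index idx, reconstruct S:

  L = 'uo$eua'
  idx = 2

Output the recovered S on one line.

LF mapping: 4 3 0 2 5 1
Walk LF starting at row 2, prepending L[row]:
  step 1: row=2, L[2]='$', prepend. Next row=LF[2]=0
  step 2: row=0, L[0]='u', prepend. Next row=LF[0]=4
  step 3: row=4, L[4]='u', prepend. Next row=LF[4]=5
  step 4: row=5, L[5]='a', prepend. Next row=LF[5]=1
  step 5: row=1, L[1]='o', prepend. Next row=LF[1]=3
  step 6: row=3, L[3]='e', prepend. Next row=LF[3]=2
Reversed output: eoauu$

Answer: eoauu$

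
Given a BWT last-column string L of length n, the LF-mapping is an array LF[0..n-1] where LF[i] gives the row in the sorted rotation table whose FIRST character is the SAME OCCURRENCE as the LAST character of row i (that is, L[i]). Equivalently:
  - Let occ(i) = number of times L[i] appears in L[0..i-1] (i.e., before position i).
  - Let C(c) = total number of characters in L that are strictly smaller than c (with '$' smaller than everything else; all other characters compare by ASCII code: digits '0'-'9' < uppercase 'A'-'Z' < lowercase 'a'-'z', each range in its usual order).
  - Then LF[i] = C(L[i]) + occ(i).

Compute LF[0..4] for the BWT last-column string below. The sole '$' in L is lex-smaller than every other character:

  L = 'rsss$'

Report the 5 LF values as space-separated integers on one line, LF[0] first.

Answer: 1 2 3 4 0

Derivation:
Char counts: '$':1, 'r':1, 's':3
C (first-col start): C('$')=0, C('r')=1, C('s')=2
L[0]='r': occ=0, LF[0]=C('r')+0=1+0=1
L[1]='s': occ=0, LF[1]=C('s')+0=2+0=2
L[2]='s': occ=1, LF[2]=C('s')+1=2+1=3
L[3]='s': occ=2, LF[3]=C('s')+2=2+2=4
L[4]='$': occ=0, LF[4]=C('$')+0=0+0=0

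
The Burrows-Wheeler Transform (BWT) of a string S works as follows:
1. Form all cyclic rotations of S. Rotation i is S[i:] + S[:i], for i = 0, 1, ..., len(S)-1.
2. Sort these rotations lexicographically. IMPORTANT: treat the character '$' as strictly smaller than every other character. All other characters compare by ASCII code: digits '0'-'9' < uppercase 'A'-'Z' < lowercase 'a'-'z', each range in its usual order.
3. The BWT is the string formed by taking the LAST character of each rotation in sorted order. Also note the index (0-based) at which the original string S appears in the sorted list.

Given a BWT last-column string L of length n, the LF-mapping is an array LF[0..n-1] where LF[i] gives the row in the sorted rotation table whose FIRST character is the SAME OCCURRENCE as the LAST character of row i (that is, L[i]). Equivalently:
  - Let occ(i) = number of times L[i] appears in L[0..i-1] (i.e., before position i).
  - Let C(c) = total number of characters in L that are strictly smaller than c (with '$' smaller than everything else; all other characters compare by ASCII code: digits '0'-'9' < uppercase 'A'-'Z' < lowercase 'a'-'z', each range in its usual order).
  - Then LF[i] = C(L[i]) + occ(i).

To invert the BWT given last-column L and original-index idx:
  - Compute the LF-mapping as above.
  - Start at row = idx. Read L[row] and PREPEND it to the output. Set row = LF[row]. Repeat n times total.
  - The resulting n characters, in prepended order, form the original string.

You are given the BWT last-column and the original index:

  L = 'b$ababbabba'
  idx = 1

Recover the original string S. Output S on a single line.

Answer: aaabbbbabb$

Derivation:
LF mapping: 5 0 1 6 2 7 8 3 9 10 4
Walk LF starting at row 1, prepending L[row]:
  step 1: row=1, L[1]='$', prepend. Next row=LF[1]=0
  step 2: row=0, L[0]='b', prepend. Next row=LF[0]=5
  step 3: row=5, L[5]='b', prepend. Next row=LF[5]=7
  step 4: row=7, L[7]='a', prepend. Next row=LF[7]=3
  step 5: row=3, L[3]='b', prepend. Next row=LF[3]=6
  step 6: row=6, L[6]='b', prepend. Next row=LF[6]=8
  step 7: row=8, L[8]='b', prepend. Next row=LF[8]=9
  step 8: row=9, L[9]='b', prepend. Next row=LF[9]=10
  step 9: row=10, L[10]='a', prepend. Next row=LF[10]=4
  step 10: row=4, L[4]='a', prepend. Next row=LF[4]=2
  step 11: row=2, L[2]='a', prepend. Next row=LF[2]=1
Reversed output: aaabbbbabb$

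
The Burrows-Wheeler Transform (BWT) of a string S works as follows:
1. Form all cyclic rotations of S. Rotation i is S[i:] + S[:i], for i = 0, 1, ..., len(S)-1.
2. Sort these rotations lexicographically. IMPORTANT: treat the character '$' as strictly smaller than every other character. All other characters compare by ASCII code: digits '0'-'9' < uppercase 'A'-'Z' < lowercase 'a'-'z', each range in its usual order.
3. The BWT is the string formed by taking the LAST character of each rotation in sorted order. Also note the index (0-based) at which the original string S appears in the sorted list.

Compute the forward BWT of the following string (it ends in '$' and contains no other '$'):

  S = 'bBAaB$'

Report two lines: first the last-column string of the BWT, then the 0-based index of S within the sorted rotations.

Answer: BBabA$
5

Derivation:
All 6 rotations (rotation i = S[i:]+S[:i]):
  rot[0] = bBAaB$
  rot[1] = BAaB$b
  rot[2] = AaB$bB
  rot[3] = aB$bBA
  rot[4] = B$bBAa
  rot[5] = $bBAaB
Sorted (with $ < everything):
  sorted[0] = $bBAaB  (last char: 'B')
  sorted[1] = AaB$bB  (last char: 'B')
  sorted[2] = B$bBAa  (last char: 'a')
  sorted[3] = BAaB$b  (last char: 'b')
  sorted[4] = aB$bBA  (last char: 'A')
  sorted[5] = bBAaB$  (last char: '$')
Last column: BBabA$
Original string S is at sorted index 5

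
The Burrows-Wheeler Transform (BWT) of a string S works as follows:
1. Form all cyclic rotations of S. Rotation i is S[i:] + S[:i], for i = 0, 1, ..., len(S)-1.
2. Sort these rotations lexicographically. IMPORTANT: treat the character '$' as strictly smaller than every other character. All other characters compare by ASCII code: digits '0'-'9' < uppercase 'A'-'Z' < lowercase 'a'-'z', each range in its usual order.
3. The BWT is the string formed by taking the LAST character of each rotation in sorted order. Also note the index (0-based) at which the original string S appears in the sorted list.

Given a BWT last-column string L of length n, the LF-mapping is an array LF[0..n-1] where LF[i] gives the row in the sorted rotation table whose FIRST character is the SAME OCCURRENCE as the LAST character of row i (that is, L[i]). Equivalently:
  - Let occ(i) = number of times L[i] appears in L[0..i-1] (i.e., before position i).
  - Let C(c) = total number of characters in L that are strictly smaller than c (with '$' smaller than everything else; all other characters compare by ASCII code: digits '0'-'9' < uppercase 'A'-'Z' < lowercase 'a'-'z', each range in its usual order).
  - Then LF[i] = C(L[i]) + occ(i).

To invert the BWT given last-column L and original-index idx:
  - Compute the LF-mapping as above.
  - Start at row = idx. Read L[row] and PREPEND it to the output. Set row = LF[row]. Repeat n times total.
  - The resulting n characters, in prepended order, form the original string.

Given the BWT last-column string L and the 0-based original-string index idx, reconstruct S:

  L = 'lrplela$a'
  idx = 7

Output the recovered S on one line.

Answer: parallel$

Derivation:
LF mapping: 4 8 7 5 3 6 1 0 2
Walk LF starting at row 7, prepending L[row]:
  step 1: row=7, L[7]='$', prepend. Next row=LF[7]=0
  step 2: row=0, L[0]='l', prepend. Next row=LF[0]=4
  step 3: row=4, L[4]='e', prepend. Next row=LF[4]=3
  step 4: row=3, L[3]='l', prepend. Next row=LF[3]=5
  step 5: row=5, L[5]='l', prepend. Next row=LF[5]=6
  step 6: row=6, L[6]='a', prepend. Next row=LF[6]=1
  step 7: row=1, L[1]='r', prepend. Next row=LF[1]=8
  step 8: row=8, L[8]='a', prepend. Next row=LF[8]=2
  step 9: row=2, L[2]='p', prepend. Next row=LF[2]=7
Reversed output: parallel$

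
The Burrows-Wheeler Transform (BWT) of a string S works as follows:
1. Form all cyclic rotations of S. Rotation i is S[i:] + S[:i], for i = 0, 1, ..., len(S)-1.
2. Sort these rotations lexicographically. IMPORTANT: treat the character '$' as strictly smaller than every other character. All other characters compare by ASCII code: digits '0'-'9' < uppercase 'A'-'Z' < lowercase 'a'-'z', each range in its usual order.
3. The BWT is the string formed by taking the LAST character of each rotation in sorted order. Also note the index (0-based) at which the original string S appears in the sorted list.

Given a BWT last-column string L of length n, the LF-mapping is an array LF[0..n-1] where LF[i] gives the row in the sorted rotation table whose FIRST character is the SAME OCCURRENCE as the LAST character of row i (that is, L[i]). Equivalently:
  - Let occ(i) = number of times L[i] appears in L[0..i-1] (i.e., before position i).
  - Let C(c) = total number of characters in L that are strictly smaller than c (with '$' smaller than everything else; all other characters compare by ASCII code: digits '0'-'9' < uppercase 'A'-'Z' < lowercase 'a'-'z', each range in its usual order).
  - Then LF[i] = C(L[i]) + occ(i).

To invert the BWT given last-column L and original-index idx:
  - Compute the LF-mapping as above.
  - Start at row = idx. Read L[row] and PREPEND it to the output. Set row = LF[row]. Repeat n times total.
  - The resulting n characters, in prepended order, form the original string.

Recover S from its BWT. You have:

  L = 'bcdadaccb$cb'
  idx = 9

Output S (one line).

LF mapping: 3 6 10 1 11 2 7 8 4 0 9 5
Walk LF starting at row 9, prepending L[row]:
  step 1: row=9, L[9]='$', prepend. Next row=LF[9]=0
  step 2: row=0, L[0]='b', prepend. Next row=LF[0]=3
  step 3: row=3, L[3]='a', prepend. Next row=LF[3]=1
  step 4: row=1, L[1]='c', prepend. Next row=LF[1]=6
  step 5: row=6, L[6]='c', prepend. Next row=LF[6]=7
  step 6: row=7, L[7]='c', prepend. Next row=LF[7]=8
  step 7: row=8, L[8]='b', prepend. Next row=LF[8]=4
  step 8: row=4, L[4]='d', prepend. Next row=LF[4]=11
  step 9: row=11, L[11]='b', prepend. Next row=LF[11]=5
  step 10: row=5, L[5]='a', prepend. Next row=LF[5]=2
  step 11: row=2, L[2]='d', prepend. Next row=LF[2]=10
  step 12: row=10, L[10]='c', prepend. Next row=LF[10]=9
Reversed output: cdabdbcccab$

Answer: cdabdbcccab$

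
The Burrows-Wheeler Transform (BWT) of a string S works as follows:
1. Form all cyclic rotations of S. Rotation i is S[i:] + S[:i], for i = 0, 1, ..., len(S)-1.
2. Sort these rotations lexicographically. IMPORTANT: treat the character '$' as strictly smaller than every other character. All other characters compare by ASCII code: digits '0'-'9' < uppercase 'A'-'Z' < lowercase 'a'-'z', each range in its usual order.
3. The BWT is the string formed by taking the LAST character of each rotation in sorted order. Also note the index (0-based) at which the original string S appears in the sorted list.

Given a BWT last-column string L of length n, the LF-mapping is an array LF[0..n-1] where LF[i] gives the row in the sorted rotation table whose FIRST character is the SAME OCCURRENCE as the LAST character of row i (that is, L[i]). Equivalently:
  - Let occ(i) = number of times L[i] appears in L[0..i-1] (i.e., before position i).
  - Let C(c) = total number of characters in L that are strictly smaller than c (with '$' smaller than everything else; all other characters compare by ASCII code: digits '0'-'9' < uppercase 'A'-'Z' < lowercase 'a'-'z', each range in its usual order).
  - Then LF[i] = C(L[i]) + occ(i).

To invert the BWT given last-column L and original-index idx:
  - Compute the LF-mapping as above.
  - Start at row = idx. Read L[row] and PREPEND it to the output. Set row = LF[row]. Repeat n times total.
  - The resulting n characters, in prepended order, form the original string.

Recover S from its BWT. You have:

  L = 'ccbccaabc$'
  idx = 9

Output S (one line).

LF mapping: 5 6 3 7 8 1 2 4 9 0
Walk LF starting at row 9, prepending L[row]:
  step 1: row=9, L[9]='$', prepend. Next row=LF[9]=0
  step 2: row=0, L[0]='c', prepend. Next row=LF[0]=5
  step 3: row=5, L[5]='a', prepend. Next row=LF[5]=1
  step 4: row=1, L[1]='c', prepend. Next row=LF[1]=6
  step 5: row=6, L[6]='a', prepend. Next row=LF[6]=2
  step 6: row=2, L[2]='b', prepend. Next row=LF[2]=3
  step 7: row=3, L[3]='c', prepend. Next row=LF[3]=7
  step 8: row=7, L[7]='b', prepend. Next row=LF[7]=4
  step 9: row=4, L[4]='c', prepend. Next row=LF[4]=8
  step 10: row=8, L[8]='c', prepend. Next row=LF[8]=9
Reversed output: ccbcbacac$

Answer: ccbcbacac$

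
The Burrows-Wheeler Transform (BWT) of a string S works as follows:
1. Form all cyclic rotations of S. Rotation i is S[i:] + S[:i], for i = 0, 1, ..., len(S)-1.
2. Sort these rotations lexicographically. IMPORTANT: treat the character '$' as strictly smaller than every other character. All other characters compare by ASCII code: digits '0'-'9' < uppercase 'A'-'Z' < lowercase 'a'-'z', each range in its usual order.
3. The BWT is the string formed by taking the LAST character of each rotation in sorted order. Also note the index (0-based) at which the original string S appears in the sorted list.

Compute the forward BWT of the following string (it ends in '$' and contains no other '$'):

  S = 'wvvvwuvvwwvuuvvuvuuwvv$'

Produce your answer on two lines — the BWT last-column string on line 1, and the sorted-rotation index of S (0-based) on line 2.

All 23 rotations (rotation i = S[i:]+S[:i]):
  rot[0] = wvvvwuvvwwvuuvvuvuuwvv$
  rot[1] = vvvwuvvwwvuuvvuvuuwvv$w
  rot[2] = vvwuvvwwvuuvvuvuuwvv$wv
  rot[3] = vwuvvwwvuuvvuvuuwvv$wvv
  rot[4] = wuvvwwvuuvvuvuuwvv$wvvv
  rot[5] = uvvwwvuuvvuvuuwvv$wvvvw
  rot[6] = vvwwvuuvvuvuuwvv$wvvvwu
  rot[7] = vwwvuuvvuvuuwvv$wvvvwuv
  rot[8] = wwvuuvvuvuuwvv$wvvvwuvv
  rot[9] = wvuuvvuvuuwvv$wvvvwuvvw
  rot[10] = vuuvvuvuuwvv$wvvvwuvvww
  rot[11] = uuvvuvuuwvv$wvvvwuvvwwv
  rot[12] = uvvuvuuwvv$wvvvwuvvwwvu
  rot[13] = vvuvuuwvv$wvvvwuvvwwvuu
  rot[14] = vuvuuwvv$wvvvwuvvwwvuuv
  rot[15] = uvuuwvv$wvvvwuvvwwvuuvv
  rot[16] = vuuwvv$wvvvwuvvwwvuuvvu
  rot[17] = uuwvv$wvvvwuvvwwvuuvvuv
  rot[18] = uwvv$wvvvwuvvwwvuuvvuvu
  rot[19] = wvv$wvvvwuvvwwvuuvvuvuu
  rot[20] = vv$wvvvwuvvwwvuuvvuvuuw
  rot[21] = v$wvvvwuvvwwvuuvvuvuuwv
  rot[22] = $wvvvwuvvwwvuuvvuvuuwvv
Sorted (with $ < everything):
  sorted[0] = $wvvvwuvvwwvuuvvuvuuwvv  (last char: 'v')
  sorted[1] = uuvvuvuuwvv$wvvvwuvvwwv  (last char: 'v')
  sorted[2] = uuwvv$wvvvwuvvwwvuuvvuv  (last char: 'v')
  sorted[3] = uvuuwvv$wvvvwuvvwwvuuvv  (last char: 'v')
  sorted[4] = uvvuvuuwvv$wvvvwuvvwwvu  (last char: 'u')
  sorted[5] = uvvwwvuuvvuvuuwvv$wvvvw  (last char: 'w')
  sorted[6] = uwvv$wvvvwuvvwwvuuvvuvu  (last char: 'u')
  sorted[7] = v$wvvvwuvvwwvuuvvuvuuwv  (last char: 'v')
  sorted[8] = vuuvvuvuuwvv$wvvvwuvvww  (last char: 'w')
  sorted[9] = vuuwvv$wvvvwuvvwwvuuvvu  (last char: 'u')
  sorted[10] = vuvuuwvv$wvvvwuvvwwvuuv  (last char: 'v')
  sorted[11] = vv$wvvvwuvvwwvuuvvuvuuw  (last char: 'w')
  sorted[12] = vvuvuuwvv$wvvvwuvvwwvuu  (last char: 'u')
  sorted[13] = vvvwuvvwwvuuvvuvuuwvv$w  (last char: 'w')
  sorted[14] = vvwuvvwwvuuvvuvuuwvv$wv  (last char: 'v')
  sorted[15] = vvwwvuuvvuvuuwvv$wvvvwu  (last char: 'u')
  sorted[16] = vwuvvwwvuuvvuvuuwvv$wvv  (last char: 'v')
  sorted[17] = vwwvuuvvuvuuwvv$wvvvwuv  (last char: 'v')
  sorted[18] = wuvvwwvuuvvuvuuwvv$wvvv  (last char: 'v')
  sorted[19] = wvuuvvuvuuwvv$wvvvwuvvw  (last char: 'w')
  sorted[20] = wvv$wvvvwuvvwwvuuvvuvuu  (last char: 'u')
  sorted[21] = wvvvwuvvwwvuuvvuvuuwvv$  (last char: '$')
  sorted[22] = wwvuuvvuvuuwvv$wvvvwuvv  (last char: 'v')
Last column: vvvvuwuvwuvwuwvuvvvwu$v
Original string S is at sorted index 21

Answer: vvvvuwuvwuvwuwvuvvvwu$v
21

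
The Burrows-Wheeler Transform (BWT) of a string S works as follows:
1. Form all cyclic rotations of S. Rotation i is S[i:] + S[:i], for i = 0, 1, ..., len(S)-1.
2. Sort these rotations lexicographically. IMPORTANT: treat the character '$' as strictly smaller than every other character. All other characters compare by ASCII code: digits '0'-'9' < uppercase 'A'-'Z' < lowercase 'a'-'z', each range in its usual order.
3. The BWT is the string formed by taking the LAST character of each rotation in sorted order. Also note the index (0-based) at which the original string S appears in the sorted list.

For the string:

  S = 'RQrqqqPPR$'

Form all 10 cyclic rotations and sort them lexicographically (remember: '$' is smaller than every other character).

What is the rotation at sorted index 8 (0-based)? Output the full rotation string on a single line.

All 10 rotations (rotation i = S[i:]+S[:i]):
  rot[0] = RQrqqqPPR$
  rot[1] = QrqqqPPR$R
  rot[2] = rqqqPPR$RQ
  rot[3] = qqqPPR$RQr
  rot[4] = qqPPR$RQrq
  rot[5] = qPPR$RQrqq
  rot[6] = PPR$RQrqqq
  rot[7] = PR$RQrqqqP
  rot[8] = R$RQrqqqPP
  rot[9] = $RQrqqqPPR
Sorted (with $ < everything):
  sorted[0] = $RQrqqqPPR
  sorted[1] = PPR$RQrqqq
  sorted[2] = PR$RQrqqqP
  sorted[3] = QrqqqPPR$R
  sorted[4] = R$RQrqqqPP
  sorted[5] = RQrqqqPPR$
  sorted[6] = qPPR$RQrqq
  sorted[7] = qqPPR$RQrq
  sorted[8] = qqqPPR$RQr
  sorted[9] = rqqqPPR$RQ
sorted[8] = qqqPPR$RQr

Answer: qqqPPR$RQr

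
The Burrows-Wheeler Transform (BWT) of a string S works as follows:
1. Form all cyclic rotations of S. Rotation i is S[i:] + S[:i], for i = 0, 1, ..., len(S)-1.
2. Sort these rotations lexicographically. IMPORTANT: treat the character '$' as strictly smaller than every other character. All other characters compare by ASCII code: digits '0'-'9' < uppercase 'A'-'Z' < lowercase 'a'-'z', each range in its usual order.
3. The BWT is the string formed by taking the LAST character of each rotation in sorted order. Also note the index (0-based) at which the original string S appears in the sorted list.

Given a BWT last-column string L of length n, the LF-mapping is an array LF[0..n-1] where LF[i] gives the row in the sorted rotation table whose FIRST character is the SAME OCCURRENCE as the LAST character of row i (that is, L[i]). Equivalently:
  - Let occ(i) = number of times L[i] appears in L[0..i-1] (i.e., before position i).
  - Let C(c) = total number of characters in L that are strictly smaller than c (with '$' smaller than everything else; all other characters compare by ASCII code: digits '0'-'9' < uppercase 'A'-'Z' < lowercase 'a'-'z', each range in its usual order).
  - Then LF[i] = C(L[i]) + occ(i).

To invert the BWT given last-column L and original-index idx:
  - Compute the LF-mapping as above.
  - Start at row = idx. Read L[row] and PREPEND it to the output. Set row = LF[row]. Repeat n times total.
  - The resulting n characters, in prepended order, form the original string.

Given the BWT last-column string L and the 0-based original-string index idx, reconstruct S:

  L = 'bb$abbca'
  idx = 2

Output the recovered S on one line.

LF mapping: 3 4 0 1 5 6 7 2
Walk LF starting at row 2, prepending L[row]:
  step 1: row=2, L[2]='$', prepend. Next row=LF[2]=0
  step 2: row=0, L[0]='b', prepend. Next row=LF[0]=3
  step 3: row=3, L[3]='a', prepend. Next row=LF[3]=1
  step 4: row=1, L[1]='b', prepend. Next row=LF[1]=4
  step 5: row=4, L[4]='b', prepend. Next row=LF[4]=5
  step 6: row=5, L[5]='b', prepend. Next row=LF[5]=6
  step 7: row=6, L[6]='c', prepend. Next row=LF[6]=7
  step 8: row=7, L[7]='a', prepend. Next row=LF[7]=2
Reversed output: acbbbab$

Answer: acbbbab$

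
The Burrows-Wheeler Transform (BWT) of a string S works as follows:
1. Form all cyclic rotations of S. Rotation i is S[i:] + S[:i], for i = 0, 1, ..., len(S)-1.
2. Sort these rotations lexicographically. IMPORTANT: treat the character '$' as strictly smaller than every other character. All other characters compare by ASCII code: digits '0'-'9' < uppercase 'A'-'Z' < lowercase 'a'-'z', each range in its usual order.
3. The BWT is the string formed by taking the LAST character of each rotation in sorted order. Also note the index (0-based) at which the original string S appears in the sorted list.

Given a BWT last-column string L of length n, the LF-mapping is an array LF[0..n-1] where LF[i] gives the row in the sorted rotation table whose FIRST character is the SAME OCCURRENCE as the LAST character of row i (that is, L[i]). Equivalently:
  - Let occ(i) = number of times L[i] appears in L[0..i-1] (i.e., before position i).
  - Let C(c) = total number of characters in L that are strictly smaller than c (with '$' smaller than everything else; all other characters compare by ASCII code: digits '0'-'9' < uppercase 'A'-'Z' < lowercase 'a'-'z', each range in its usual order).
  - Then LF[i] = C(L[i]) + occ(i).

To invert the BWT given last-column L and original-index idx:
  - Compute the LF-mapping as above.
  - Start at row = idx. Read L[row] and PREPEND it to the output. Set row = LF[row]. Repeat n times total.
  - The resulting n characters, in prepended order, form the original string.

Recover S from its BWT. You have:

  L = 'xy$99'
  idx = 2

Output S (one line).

Answer: 9y9x$

Derivation:
LF mapping: 3 4 0 1 2
Walk LF starting at row 2, prepending L[row]:
  step 1: row=2, L[2]='$', prepend. Next row=LF[2]=0
  step 2: row=0, L[0]='x', prepend. Next row=LF[0]=3
  step 3: row=3, L[3]='9', prepend. Next row=LF[3]=1
  step 4: row=1, L[1]='y', prepend. Next row=LF[1]=4
  step 5: row=4, L[4]='9', prepend. Next row=LF[4]=2
Reversed output: 9y9x$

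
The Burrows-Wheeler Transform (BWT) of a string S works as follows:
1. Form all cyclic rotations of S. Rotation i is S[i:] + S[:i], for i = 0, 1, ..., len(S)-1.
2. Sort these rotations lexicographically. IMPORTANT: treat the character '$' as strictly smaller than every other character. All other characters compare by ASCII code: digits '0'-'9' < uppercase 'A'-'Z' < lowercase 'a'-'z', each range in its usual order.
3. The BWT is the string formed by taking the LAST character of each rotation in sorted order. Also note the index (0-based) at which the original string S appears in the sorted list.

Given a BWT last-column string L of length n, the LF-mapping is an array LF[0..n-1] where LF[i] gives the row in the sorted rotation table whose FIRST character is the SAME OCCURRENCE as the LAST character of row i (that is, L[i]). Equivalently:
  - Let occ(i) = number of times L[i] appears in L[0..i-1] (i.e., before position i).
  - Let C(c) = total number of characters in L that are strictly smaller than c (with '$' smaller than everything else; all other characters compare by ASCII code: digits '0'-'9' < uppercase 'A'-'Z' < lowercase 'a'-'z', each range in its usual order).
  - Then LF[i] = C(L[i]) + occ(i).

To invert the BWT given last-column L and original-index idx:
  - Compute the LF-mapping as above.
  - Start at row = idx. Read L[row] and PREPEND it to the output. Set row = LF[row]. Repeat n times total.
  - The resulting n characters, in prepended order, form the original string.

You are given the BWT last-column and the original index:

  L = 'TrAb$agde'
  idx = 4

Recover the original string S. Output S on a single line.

LF mapping: 2 8 1 4 0 3 7 5 6
Walk LF starting at row 4, prepending L[row]:
  step 1: row=4, L[4]='$', prepend. Next row=LF[4]=0
  step 2: row=0, L[0]='T', prepend. Next row=LF[0]=2
  step 3: row=2, L[2]='A', prepend. Next row=LF[2]=1
  step 4: row=1, L[1]='r', prepend. Next row=LF[1]=8
  step 5: row=8, L[8]='e', prepend. Next row=LF[8]=6
  step 6: row=6, L[6]='g', prepend. Next row=LF[6]=7
  step 7: row=7, L[7]='d', prepend. Next row=LF[7]=5
  step 8: row=5, L[5]='a', prepend. Next row=LF[5]=3
  step 9: row=3, L[3]='b', prepend. Next row=LF[3]=4
Reversed output: badgerAT$

Answer: badgerAT$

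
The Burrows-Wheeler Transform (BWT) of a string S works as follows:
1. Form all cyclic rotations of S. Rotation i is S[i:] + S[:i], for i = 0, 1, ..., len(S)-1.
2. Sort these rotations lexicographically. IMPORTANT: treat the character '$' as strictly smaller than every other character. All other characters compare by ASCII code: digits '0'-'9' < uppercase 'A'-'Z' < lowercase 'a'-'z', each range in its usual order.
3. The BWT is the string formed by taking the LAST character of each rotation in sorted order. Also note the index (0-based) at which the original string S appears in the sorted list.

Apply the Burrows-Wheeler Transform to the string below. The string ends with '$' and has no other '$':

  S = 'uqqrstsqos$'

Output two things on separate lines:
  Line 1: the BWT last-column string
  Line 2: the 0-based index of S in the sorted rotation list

All 11 rotations (rotation i = S[i:]+S[:i]):
  rot[0] = uqqrstsqos$
  rot[1] = qqrstsqos$u
  rot[2] = qrstsqos$uq
  rot[3] = rstsqos$uqq
  rot[4] = stsqos$uqqr
  rot[5] = tsqos$uqqrs
  rot[6] = sqos$uqqrst
  rot[7] = qos$uqqrsts
  rot[8] = os$uqqrstsq
  rot[9] = s$uqqrstsqo
  rot[10] = $uqqrstsqos
Sorted (with $ < everything):
  sorted[0] = $uqqrstsqos  (last char: 's')
  sorted[1] = os$uqqrstsq  (last char: 'q')
  sorted[2] = qos$uqqrsts  (last char: 's')
  sorted[3] = qqrstsqos$u  (last char: 'u')
  sorted[4] = qrstsqos$uq  (last char: 'q')
  sorted[5] = rstsqos$uqq  (last char: 'q')
  sorted[6] = s$uqqrstsqo  (last char: 'o')
  sorted[7] = sqos$uqqrst  (last char: 't')
  sorted[8] = stsqos$uqqr  (last char: 'r')
  sorted[9] = tsqos$uqqrs  (last char: 's')
  sorted[10] = uqqrstsqos$  (last char: '$')
Last column: sqsuqqotrs$
Original string S is at sorted index 10

Answer: sqsuqqotrs$
10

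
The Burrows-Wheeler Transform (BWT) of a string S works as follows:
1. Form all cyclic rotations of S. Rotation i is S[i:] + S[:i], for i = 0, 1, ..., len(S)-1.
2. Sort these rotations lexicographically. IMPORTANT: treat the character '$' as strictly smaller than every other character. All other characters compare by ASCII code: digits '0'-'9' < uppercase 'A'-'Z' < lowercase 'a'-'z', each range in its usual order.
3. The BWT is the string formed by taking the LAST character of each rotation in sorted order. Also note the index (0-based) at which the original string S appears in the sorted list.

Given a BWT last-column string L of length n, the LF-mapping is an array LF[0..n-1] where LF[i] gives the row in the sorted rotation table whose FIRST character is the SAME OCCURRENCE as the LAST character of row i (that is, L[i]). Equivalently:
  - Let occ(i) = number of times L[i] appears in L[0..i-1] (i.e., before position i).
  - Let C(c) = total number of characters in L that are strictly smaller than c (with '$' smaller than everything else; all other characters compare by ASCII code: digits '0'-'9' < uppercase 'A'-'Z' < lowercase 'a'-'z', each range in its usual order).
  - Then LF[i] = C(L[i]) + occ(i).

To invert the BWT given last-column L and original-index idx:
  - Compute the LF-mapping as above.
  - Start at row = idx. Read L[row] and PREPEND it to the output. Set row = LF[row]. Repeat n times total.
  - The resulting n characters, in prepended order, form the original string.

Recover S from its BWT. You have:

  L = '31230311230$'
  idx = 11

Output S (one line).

LF mapping: 8 3 6 9 1 10 4 5 7 11 2 0
Walk LF starting at row 11, prepending L[row]:
  step 1: row=11, L[11]='$', prepend. Next row=LF[11]=0
  step 2: row=0, L[0]='3', prepend. Next row=LF[0]=8
  step 3: row=8, L[8]='2', prepend. Next row=LF[8]=7
  step 4: row=7, L[7]='1', prepend. Next row=LF[7]=5
  step 5: row=5, L[5]='3', prepend. Next row=LF[5]=10
  step 6: row=10, L[10]='0', prepend. Next row=LF[10]=2
  step 7: row=2, L[2]='2', prepend. Next row=LF[2]=6
  step 8: row=6, L[6]='1', prepend. Next row=LF[6]=4
  step 9: row=4, L[4]='0', prepend. Next row=LF[4]=1
  step 10: row=1, L[1]='1', prepend. Next row=LF[1]=3
  step 11: row=3, L[3]='3', prepend. Next row=LF[3]=9
  step 12: row=9, L[9]='3', prepend. Next row=LF[9]=11
Reversed output: 33101203123$

Answer: 33101203123$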